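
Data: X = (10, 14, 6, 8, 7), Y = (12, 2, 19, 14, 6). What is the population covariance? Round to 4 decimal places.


Cov = (1/n)*sum((xi-xbar)(yi-ybar))
n = 5, xbar = 45/5 = 9, ybar = 53/5 = 10.6
sum((xi-xbar)(yi-ybar)) = -61
Cov = -61 / 5 = -12.2

-12.2000


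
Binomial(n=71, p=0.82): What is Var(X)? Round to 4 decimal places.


Var = n*p*(1-p) = 71 * 0.82 * 0.18 = 10.4796

10.4796


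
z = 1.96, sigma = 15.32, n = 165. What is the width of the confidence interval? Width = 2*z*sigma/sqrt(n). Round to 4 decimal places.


width = 2*z*sigma/sqrt(n)
2*z*sigma = 2 * 1.96 * 15.32 = 60.0544
sqrt(165) ≈ 12.845233
width = 60.0544 / 12.845233 ≈ 4.675229

4.6752


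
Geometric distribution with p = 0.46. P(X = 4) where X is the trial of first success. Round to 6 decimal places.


P = (1-p)^(k-1) * p
(1-p)^(k-1) = 0.54^3 = 0.157464
P = 0.157464 * 0.46 = 0.07243344

0.072433


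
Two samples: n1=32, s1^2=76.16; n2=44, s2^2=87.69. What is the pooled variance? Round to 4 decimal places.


sp^2 = ((n1-1)*s1^2 + (n2-1)*s2^2)/(n1+n2-2)
(n1-1)*s1^2 = 31 * 76.16 = 2360.96
(n2-1)*s2^2 = 43 * 87.69 = 3770.67
numerator = 2360.96 + 3770.67 = 6131.63
n1+n2-2 = 74
sp^2 = 6131.63 / 74 = 613163/7400 ≈ 82.859865

82.8599


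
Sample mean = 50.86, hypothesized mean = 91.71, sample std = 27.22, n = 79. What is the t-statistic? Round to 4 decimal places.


t = (xbar - mu0) / (s/sqrt(n))
xbar - mu0 = 50.86 - 91.71 = -40.85
sqrt(79) ≈ 8.88819442
s/sqrt(n) = 27.22 / 8.88819442 ≈ 3.06248927
t = -40.85 / 3.06248927 ≈ -13.338822

-13.3388


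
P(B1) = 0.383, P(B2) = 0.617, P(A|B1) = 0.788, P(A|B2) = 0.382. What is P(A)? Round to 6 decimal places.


P(A) = P(A|B1)*P(B1) + P(A|B2)*P(B2)
P(A|B1)*P(B1) = 0.788 * 0.383 = 0.301804
P(A|B2)*P(B2) = 0.382 * 0.617 = 0.235694
P(A) = 0.301804 + 0.235694 = 0.537498

0.537498


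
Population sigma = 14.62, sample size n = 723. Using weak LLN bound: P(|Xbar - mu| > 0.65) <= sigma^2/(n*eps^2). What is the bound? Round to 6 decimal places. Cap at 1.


bound = min(1, sigma^2/(n*eps^2))
sigma^2 = 14.62^2 = 213.7444
n*eps^2 = 723 * 0.65^2 = 723 * 0.4225 = 305.4675
sigma^2/(n*eps^2) = 213.7444 / 305.4675 ≈ 0.69972878

0.699729


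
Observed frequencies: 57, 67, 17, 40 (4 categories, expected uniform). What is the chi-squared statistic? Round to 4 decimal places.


chi2 = sum((O-E)^2/E), E = total/4
total = 181, E = 181/4 = 45.25
(57 - 45.25)^2 / 45.25 = 138.0625 / 45.25 = 2209/724 ≈ 3.051105
(67 - 45.25)^2 / 45.25 = 473.0625 / 45.25 = 7569/724 ≈ 10.454420
(17 - 45.25)^2 / 45.25 = 798.0625 / 45.25 = 12769/724 ≈ 17.636740
(40 - 45.25)^2 / 45.25 = 27.5625 / 45.25 = 441/724 ≈ 0.609116
chi2 = 5747/181 ≈ 31.751381

31.7514


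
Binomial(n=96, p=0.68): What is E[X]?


E[X] = n*p = 96 * 0.68 = 65.28

65.28


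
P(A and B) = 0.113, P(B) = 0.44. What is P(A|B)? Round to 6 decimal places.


P(A|B) = P(A and B) / P(B) = 0.113 / 0.44 = 113/440 ≈ 0.25681818

0.256818


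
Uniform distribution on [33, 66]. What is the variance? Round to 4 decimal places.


Var = (b-a)^2 / 12
(b-a)^2 = (66 - 33)^2 = 1089
Var = 1089/12 = 90.75

90.7500


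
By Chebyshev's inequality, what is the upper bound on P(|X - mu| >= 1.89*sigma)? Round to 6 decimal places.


P <= 1/k^2
k^2 = 1.89^2 = 3.5721
1/k^2 = 1 / 3.5721 ≈ 0.27994737

0.279947


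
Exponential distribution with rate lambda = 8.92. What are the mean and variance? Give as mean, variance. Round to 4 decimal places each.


mean = 1/lam, var = 1/lam^2
mean = 1 / 8.92 = 25/223 ≈ 0.112108
lam^2 = 8.92^2 = 79.5664
var = 1 / 79.5664 ≈ 0.012568

0.1121, 0.0126


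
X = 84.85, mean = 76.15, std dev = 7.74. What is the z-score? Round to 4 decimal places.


z = (X - mu) / sigma
X - mu = 84.85 - 76.15 = 8.7
z = 8.7 / 7.74 = 145/129 ≈ 1.124031

1.1240


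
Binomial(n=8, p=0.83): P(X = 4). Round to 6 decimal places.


P = C(n,k) * p^k * (1-p)^(n-k)
C(8,4) = 70
p^k = 0.83^4 ≈ 0.4745832
(1-p)^(n-k) = 0.17^4 = 0.00083521
P = 70 * 0.4745832 * 0.00083521 ≈ 0.027746

0.027746


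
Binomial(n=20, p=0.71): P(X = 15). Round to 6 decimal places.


P = C(n,k) * p^k * (1-p)^(n-k)
C(20,15) = 15504
p^k = 0.71^15 ≈ 0.005873206
(1-p)^(n-k) = 0.29^5 ≈ 0.002051115
P = 15504 * 0.005873206 * 0.002051115 ≈ 0.186771

0.186771


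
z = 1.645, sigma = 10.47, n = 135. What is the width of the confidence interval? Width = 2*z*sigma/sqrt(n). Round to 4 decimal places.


width = 2*z*sigma/sqrt(n)
2*z*sigma = 2 * 1.645 * 10.47 = 34.4463
sqrt(135) ≈ 11.618950
width = 34.4463 / 11.618950 ≈ 2.964665

2.9647


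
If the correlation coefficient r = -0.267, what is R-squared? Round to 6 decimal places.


R^2 = r^2 = (-0.267)^2 = 0.071289

0.071289


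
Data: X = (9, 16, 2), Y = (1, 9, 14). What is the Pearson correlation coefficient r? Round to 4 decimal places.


r = sum((xi-xbar)(yi-ybar)) / sqrt(sum((xi-xbar)^2) * sum((yi-ybar)^2))
n = 3, xbar = 27/3 = 9, ybar = 24/3 = 8
Sxy = sum((xi-xbar)(yi-ybar)) = -35
Sxx = sum((xi-xbar)^2) = 98
Syy = sum((yi-ybar)^2) = 86
sqrt(Sxx*Syy) ≈ 91.804139
r = Sxy / sqrt(Sxx*Syy) = -35 / 91.804139 ≈ -0.381246

-0.3812


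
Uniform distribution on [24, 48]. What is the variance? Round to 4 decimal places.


Var = (b-a)^2 / 12
(b-a)^2 = (48 - 24)^2 = 576
Var = 576/12 = 48

48.0000


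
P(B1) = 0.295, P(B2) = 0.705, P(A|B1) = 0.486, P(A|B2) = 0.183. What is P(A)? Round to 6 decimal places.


P(A) = P(A|B1)*P(B1) + P(A|B2)*P(B2)
P(A|B1)*P(B1) = 0.486 * 0.295 = 0.14337
P(A|B2)*P(B2) = 0.183 * 0.705 = 0.129015
P(A) = 0.14337 + 0.129015 = 0.272385

0.272385


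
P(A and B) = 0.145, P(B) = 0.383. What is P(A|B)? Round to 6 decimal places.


P(A|B) = P(A and B) / P(B) = 0.145 / 0.383 = 145/383 ≈ 0.37859008

0.378590


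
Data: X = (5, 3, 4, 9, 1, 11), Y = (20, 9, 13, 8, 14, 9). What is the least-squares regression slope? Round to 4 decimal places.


b = sum((xi-xbar)(yi-ybar)) / sum((xi-xbar)^2)
n = 6, xbar = 33/6 = 5.5, ybar = 73/6 ≈ 12.166667
Sxy = sum((xi-xbar)(yi-ybar)) = -37.5
Sxx = sum((xi-xbar)^2) = 71.5
b = Sxy / Sxx = -75/143 ≈ -0.524476

-0.5245


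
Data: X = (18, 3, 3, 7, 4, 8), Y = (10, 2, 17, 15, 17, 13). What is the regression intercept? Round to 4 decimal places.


a = ybar - b*xbar, where b = sum((xi-xbar)(yi-ybar)) / sum((xi-xbar)^2)
n = 6, xbar = 43/6 ≈ 7.166667, ybar = 74/6 = 37/3 ≈ 12.333333
Sxy = sum((xi-xbar)(yi-ybar)) = -49/3 ≈ -16.333333
Sxx = sum((xi-xbar)^2) = 977/6 ≈ 162.833333
b = Sxy / Sxx = -98/977 ≈ -0.100307
a = 12.333333 - (-0.100307) * 7.166667 = 12752/977 ≈ 13.052201

13.0522


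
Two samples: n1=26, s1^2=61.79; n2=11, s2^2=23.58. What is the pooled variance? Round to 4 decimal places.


sp^2 = ((n1-1)*s1^2 + (n2-1)*s2^2)/(n1+n2-2)
(n1-1)*s1^2 = 25 * 61.79 = 1544.75
(n2-1)*s2^2 = 10 * 23.58 = 235.8
numerator = 1544.75 + 235.8 = 1780.55
n1+n2-2 = 35
sp^2 = 1780.55 / 35 = 35611/700 ≈ 50.872857

50.8729


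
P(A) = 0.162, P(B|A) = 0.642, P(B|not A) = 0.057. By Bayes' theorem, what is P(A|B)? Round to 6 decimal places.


P(A|B) = P(B|A)*P(A) / P(B), P(B) = P(B|A)*P(A) + P(B|not A)*P(not A)
P(B|A)*P(A) = 0.642 * 0.162 = 0.104004
P(B|not A)*P(not A) = 0.057 * 0.838 = 0.047766
P(B) = 0.104004 + 0.047766 = 0.15177
P(A|B) = 0.104004 / 0.15177 ≈ 0.68527377

0.685274


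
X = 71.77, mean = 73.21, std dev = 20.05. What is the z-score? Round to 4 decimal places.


z = (X - mu) / sigma
X - mu = 71.77 - 73.21 = -1.44
z = -1.44 / 20.05 = -144/2005 ≈ -0.071820

-0.0718


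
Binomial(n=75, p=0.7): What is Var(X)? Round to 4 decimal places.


Var = n*p*(1-p) = 75 * 0.7 * 0.3 = 15.75

15.7500


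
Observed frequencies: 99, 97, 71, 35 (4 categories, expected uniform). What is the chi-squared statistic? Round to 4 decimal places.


chi2 = sum((O-E)^2/E), E = total/4
total = 302, E = 302/4 = 75.5
(99 - 75.5)^2 / 75.5 = 552.25 / 75.5 = 2209/302 ≈ 7.314570
(97 - 75.5)^2 / 75.5 = 462.25 / 75.5 = 1849/302 ≈ 6.122517
(71 - 75.5)^2 / 75.5 = 20.25 / 75.5 = 81/302 ≈ 0.268212
(35 - 75.5)^2 / 75.5 = 1640.25 / 75.5 = 6561/302 ≈ 21.725166
chi2 = 5350/151 ≈ 35.430464

35.4305


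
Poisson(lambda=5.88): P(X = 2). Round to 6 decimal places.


P = e^(-lam) * lam^k / k!
e^(-5.88) ≈ 0.002794785
lam^k = 5.88^2 = 34.5744
k! = 2! = 2
P = 0.002794785 * 34.5744 / 2 ≈ 0.048314

0.048314


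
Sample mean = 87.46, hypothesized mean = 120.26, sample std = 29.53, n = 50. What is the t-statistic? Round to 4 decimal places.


t = (xbar - mu0) / (s/sqrt(n))
xbar - mu0 = 87.46 - 120.26 = -32.8
sqrt(50) ≈ 7.07106781
s/sqrt(n) = 29.53 / 7.07106781 ≈ 4.17617265
t = -32.8 / 4.17617265 ≈ -7.854081

-7.8541


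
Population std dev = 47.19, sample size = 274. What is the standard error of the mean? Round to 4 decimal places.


SE = sigma / sqrt(n)
sqrt(274) ≈ 16.552945
SE = 47.19 / 16.552945 ≈ 2.850852

2.8509


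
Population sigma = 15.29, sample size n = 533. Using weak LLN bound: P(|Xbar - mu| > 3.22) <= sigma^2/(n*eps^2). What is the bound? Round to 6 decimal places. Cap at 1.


bound = min(1, sigma^2/(n*eps^2))
sigma^2 = 15.29^2 = 233.7841
n*eps^2 = 533 * 3.22^2 = 533 * 10.3684 = 5526.3572
sigma^2/(n*eps^2) = 233.7841 / 5526.3572 ≈ 0.04230347

0.042303


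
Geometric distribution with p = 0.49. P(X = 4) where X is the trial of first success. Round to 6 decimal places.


P = (1-p)^(k-1) * p
(1-p)^(k-1) = 0.51^3 = 0.132651
P = 0.132651 * 0.49 = 0.06499899

0.064999


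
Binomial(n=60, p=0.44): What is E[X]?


E[X] = n*p = 60 * 0.44 = 26.4

26.4


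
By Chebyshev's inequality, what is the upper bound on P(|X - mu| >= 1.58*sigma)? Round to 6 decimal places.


P <= 1/k^2
k^2 = 1.58^2 = 2.4964
1/k^2 = 1 / 2.4964 = 2500/6241 ≈ 0.40057683

0.400577


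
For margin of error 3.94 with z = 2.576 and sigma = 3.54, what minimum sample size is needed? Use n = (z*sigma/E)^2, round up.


z*sigma/E = 2.576 * 3.54 / 3.94 ≈ 2.314477
(z*sigma/E)^2 ≈ 5.356805
round up: n = 6

6


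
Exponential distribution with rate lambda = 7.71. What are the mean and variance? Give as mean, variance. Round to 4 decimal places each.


mean = 1/lam, var = 1/lam^2
mean = 1 / 7.71 = 100/771 ≈ 0.129702
lam^2 = 7.71^2 = 59.4441
var = 1 / 59.4441 ≈ 0.016823

0.1297, 0.0168


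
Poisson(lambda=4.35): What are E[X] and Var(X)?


E[X] = Var(X) = lambda = 4.35

4.35, 4.35


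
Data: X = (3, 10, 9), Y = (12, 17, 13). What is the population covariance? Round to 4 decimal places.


Cov = (1/n)*sum((xi-xbar)(yi-ybar))
n = 3, xbar = 22/3 ≈ 7.333333, ybar = 42/3 = 14
sum((xi-xbar)(yi-ybar)) = 15
Cov = 15 / 3 = 5

5.0000


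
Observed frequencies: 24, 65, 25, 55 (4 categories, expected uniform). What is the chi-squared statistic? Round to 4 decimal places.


chi2 = sum((O-E)^2/E), E = total/4
total = 169, E = 169/4 = 42.25
(24 - 42.25)^2 / 42.25 = 333.0625 / 42.25 = 5329/676 ≈ 7.883136
(65 - 42.25)^2 / 42.25 = 517.5625 / 42.25 = 12.25
(25 - 42.25)^2 / 42.25 = 297.5625 / 42.25 = 4761/676 ≈ 7.042899
(55 - 42.25)^2 / 42.25 = 162.5625 / 42.25 = 2601/676 ≈ 3.847633
chi2 = 5243/169 ≈ 31.023669

31.0237


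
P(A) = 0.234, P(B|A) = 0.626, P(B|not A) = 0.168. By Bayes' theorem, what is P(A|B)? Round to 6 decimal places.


P(A|B) = P(B|A)*P(A) / P(B), P(B) = P(B|A)*P(A) + P(B|not A)*P(not A)
P(B|A)*P(A) = 0.626 * 0.234 = 0.146484
P(B|not A)*P(not A) = 0.168 * 0.766 = 0.128688
P(B) = 0.146484 + 0.128688 = 0.275172
P(A|B) = 0.146484 / 0.275172 ≈ 0.53233614

0.532336


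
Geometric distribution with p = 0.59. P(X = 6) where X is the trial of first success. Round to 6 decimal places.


P = (1-p)^(k-1) * p
(1-p)^(k-1) = 0.41^5 ≈ 0.01158562
P = 0.01158562 * 0.59 ≈ 0.006835516

0.006836


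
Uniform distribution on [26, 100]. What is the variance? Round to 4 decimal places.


Var = (b-a)^2 / 12
(b-a)^2 = (100 - 26)^2 = 5476
Var = 5476/12 ≈ 456.333333

456.3333


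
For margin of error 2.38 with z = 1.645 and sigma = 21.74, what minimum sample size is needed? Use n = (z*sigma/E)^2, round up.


z*sigma/E = 1.645 * 21.74 / 2.38 = 51089/3400 ≈ 15.026176
(z*sigma/E)^2 ≈ 225.785979
round up: n = 226

226


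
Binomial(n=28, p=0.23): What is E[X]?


E[X] = n*p = 28 * 0.23 = 6.44

6.44


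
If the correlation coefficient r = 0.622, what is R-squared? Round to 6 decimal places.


R^2 = r^2 = (0.622)^2 = 0.386884

0.386884


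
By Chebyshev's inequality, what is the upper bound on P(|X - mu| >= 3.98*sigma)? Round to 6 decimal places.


P <= 1/k^2
k^2 = 3.98^2 = 15.8404
1/k^2 = 1 / 15.8404 ≈ 0.06312972

0.063130


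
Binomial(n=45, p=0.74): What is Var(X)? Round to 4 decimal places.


Var = n*p*(1-p) = 45 * 0.74 * 0.26 = 8.658

8.6580


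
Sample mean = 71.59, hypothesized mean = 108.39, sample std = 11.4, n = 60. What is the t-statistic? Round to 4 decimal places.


t = (xbar - mu0) / (s/sqrt(n))
xbar - mu0 = 71.59 - 108.39 = -36.8
sqrt(60) ≈ 7.74596669
s/sqrt(n) = 11.4 / 7.74596669 ≈ 1.47173367
t = -36.8 / 1.47173367 ≈ -25.004524

-25.0045


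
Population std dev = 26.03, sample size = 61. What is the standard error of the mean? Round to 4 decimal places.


SE = sigma / sqrt(n)
sqrt(61) ≈ 7.810250
SE = 26.03 / 7.810250 ≈ 3.332800

3.3328


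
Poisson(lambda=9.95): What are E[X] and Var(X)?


E[X] = Var(X) = lambda = 9.95

9.95, 9.95


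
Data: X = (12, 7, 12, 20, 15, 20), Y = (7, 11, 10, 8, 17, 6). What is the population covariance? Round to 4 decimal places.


Cov = (1/n)*sum((xi-xbar)(yi-ybar))
n = 6, xbar = 86/6 = 43/3 ≈ 14.333333, ybar = 59/6 ≈ 9.833333
sum((xi-xbar)(yi-ybar)) = -89/3 ≈ -29.666667
Cov = -29.666667 / 6 = -89/18 ≈ -4.944444

-4.9444


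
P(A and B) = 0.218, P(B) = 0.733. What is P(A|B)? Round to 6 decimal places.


P(A|B) = P(A and B) / P(B) = 0.218 / 0.733 = 218/733 ≈ 0.29740791

0.297408


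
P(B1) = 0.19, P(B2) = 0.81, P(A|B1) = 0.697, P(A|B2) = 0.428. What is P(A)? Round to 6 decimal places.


P(A) = P(A|B1)*P(B1) + P(A|B2)*P(B2)
P(A|B1)*P(B1) = 0.697 * 0.19 = 0.13243
P(A|B2)*P(B2) = 0.428 * 0.81 = 0.34668
P(A) = 0.13243 + 0.34668 = 0.47911

0.479110


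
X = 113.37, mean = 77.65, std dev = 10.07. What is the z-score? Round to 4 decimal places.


z = (X - mu) / sigma
X - mu = 113.37 - 77.65 = 35.72
z = 35.72 / 10.07 = 188/53 ≈ 3.547170

3.5472


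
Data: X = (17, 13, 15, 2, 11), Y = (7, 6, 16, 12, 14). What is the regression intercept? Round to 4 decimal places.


a = ybar - b*xbar, where b = sum((xi-xbar)(yi-ybar)) / sum((xi-xbar)^2)
n = 5, xbar = 58/5 = 11.6, ybar = 55/5 = 11
Sxy = sum((xi-xbar)(yi-ybar)) = -23
Sxx = sum((xi-xbar)^2) = 135.2
b = Sxy / Sxx = -115/676 ≈ -0.170118
a = 11 - (-0.170118) * 11.6 = 4385/338 ≈ 12.973373

12.9734


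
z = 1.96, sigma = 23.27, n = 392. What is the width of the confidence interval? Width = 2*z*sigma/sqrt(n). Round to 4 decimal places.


width = 2*z*sigma/sqrt(n)
2*z*sigma = 2 * 1.96 * 23.27 = 91.2184
sqrt(392) ≈ 19.798990
width = 91.2184 / 19.798990 ≈ 4.607225

4.6072


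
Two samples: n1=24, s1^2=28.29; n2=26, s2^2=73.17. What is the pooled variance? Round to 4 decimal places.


sp^2 = ((n1-1)*s1^2 + (n2-1)*s2^2)/(n1+n2-2)
(n1-1)*s1^2 = 23 * 28.29 = 650.67
(n2-1)*s2^2 = 25 * 73.17 = 1829.25
numerator = 650.67 + 1829.25 = 2479.92
n1+n2-2 = 48
sp^2 = 2479.92 / 48 = 51.665

51.6650


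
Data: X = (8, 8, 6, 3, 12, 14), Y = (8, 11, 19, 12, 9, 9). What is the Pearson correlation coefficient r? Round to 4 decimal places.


r = sum((xi-xbar)(yi-ybar)) / sqrt(sum((xi-xbar)^2) * sum((yi-ybar)^2))
n = 6, xbar = 51/6 = 8.5, ybar = 68/6 = 34/3 ≈ 11.333333
Sxy = sum((xi-xbar)(yi-ybar)) = -42
Sxx = sum((xi-xbar)^2) = 79.5
Syy = sum((yi-ybar)^2) = 244/3 ≈ 81.333333
sqrt(Sxx*Syy) ≈ 80.411442
r = Sxy / sqrt(Sxx*Syy) = -42 / 80.411442 ≈ -0.522314

-0.5223


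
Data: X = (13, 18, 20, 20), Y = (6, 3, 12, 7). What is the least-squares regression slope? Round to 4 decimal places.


b = sum((xi-xbar)(yi-ybar)) / sum((xi-xbar)^2)
n = 4, xbar = 71/4 = 17.75, ybar = 28/4 = 7
Sxy = sum((xi-xbar)(yi-ybar)) = 15
Sxx = sum((xi-xbar)^2) = 32.75
b = Sxy / Sxx = 60/131 ≈ 0.458015

0.4580


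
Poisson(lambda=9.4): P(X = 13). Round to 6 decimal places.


P = e^(-lam) * lam^k / k!
e^(-9.4) ≈ 0.00008272407
lam^k = 9.4^13 ≈ 4473650959253.981739
k! = 13! = 6227020800
P = 0.00008272407 * 4473650959253.981739 / 6227020800 ≈ 0.059431

0.059431


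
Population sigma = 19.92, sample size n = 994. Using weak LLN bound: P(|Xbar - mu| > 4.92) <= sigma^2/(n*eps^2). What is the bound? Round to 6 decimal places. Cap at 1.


bound = min(1, sigma^2/(n*eps^2))
sigma^2 = 19.92^2 = 396.8064
n*eps^2 = 994 * 4.92^2 = 994 * 24.2064 = 24061.1616
sigma^2/(n*eps^2) = 396.8064 / 24061.1616 ≈ 0.01649157

0.016492


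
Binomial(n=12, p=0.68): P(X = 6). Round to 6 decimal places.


P = C(n,k) * p^k * (1-p)^(n-k)
C(12,6) = 924
p^k = 0.68^6 ≈ 0.09886748
(1-p)^(n-k) = 0.32^6 ≈ 0.001073742
P = 924 * 0.09886748 * 0.001073742 ≈ 0.098090

0.098090


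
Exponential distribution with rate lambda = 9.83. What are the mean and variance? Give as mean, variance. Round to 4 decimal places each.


mean = 1/lam, var = 1/lam^2
mean = 1 / 9.83 = 100/983 ≈ 0.101729
lam^2 = 9.83^2 = 96.6289
var = 1 / 96.6289 ≈ 0.010349

0.1017, 0.0103


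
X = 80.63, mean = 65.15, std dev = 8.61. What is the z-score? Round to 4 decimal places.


z = (X - mu) / sigma
X - mu = 80.63 - 65.15 = 15.48
z = 15.48 / 8.61 = 516/287 ≈ 1.797909

1.7979


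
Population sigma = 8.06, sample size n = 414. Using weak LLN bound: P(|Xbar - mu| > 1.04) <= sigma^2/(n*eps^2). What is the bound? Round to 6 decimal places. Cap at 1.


bound = min(1, sigma^2/(n*eps^2))
sigma^2 = 8.06^2 = 64.9636
n*eps^2 = 414 * 1.04^2 = 414 * 1.0816 = 447.7824
sigma^2/(n*eps^2) = 64.9636 / 447.7824 = 961/6624 ≈ 0.14507850

0.145079


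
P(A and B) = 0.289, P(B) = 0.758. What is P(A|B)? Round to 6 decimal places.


P(A|B) = P(A and B) / P(B) = 0.289 / 0.758 = 289/758 ≈ 0.38126649

0.381266


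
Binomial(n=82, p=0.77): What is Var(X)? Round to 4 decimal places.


Var = n*p*(1-p) = 82 * 0.77 * 0.23 = 14.5222

14.5222


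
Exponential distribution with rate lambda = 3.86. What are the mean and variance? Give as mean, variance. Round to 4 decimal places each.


mean = 1/lam, var = 1/lam^2
mean = 1 / 3.86 = 50/193 ≈ 0.259067
lam^2 = 3.86^2 = 14.8996
var = 1 / 14.8996 ≈ 0.067116

0.2591, 0.0671


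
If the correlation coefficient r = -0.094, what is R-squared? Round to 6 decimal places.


R^2 = r^2 = (-0.094)^2 = 0.008836

0.008836


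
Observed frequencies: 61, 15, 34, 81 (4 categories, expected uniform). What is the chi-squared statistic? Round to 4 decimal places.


chi2 = sum((O-E)^2/E), E = total/4
total = 191, E = 191/4 = 47.75
(61 - 47.75)^2 / 47.75 = 175.5625 / 47.75 = 2809/764 ≈ 3.676702
(15 - 47.75)^2 / 47.75 = 1072.5625 / 47.75 = 17161/764 ≈ 22.462042
(34 - 47.75)^2 / 47.75 = 189.0625 / 47.75 = 3025/764 ≈ 3.959424
(81 - 47.75)^2 / 47.75 = 1105.5625 / 47.75 = 17689/764 ≈ 23.153141
chi2 = 10171/191 ≈ 53.251309

53.2513


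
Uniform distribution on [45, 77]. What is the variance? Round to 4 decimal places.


Var = (b-a)^2 / 12
(b-a)^2 = (77 - 45)^2 = 1024
Var = 1024/12 ≈ 85.333333

85.3333


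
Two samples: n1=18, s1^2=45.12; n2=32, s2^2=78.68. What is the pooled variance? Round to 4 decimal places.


sp^2 = ((n1-1)*s1^2 + (n2-1)*s2^2)/(n1+n2-2)
(n1-1)*s1^2 = 17 * 45.12 = 767.04
(n2-1)*s2^2 = 31 * 78.68 = 2439.08
numerator = 767.04 + 2439.08 = 3206.12
n1+n2-2 = 48
sp^2 = 3206.12 / 48 = 80153/1200 ≈ 66.794167

66.7942


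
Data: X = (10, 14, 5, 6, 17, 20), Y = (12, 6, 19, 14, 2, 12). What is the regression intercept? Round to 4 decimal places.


a = ybar - b*xbar, where b = sum((xi-xbar)(yi-ybar)) / sum((xi-xbar)^2)
n = 6, xbar = 72/6 = 12, ybar = 65/6 ≈ 10.833333
Sxy = sum((xi-xbar)(yi-ybar)) = -123
Sxx = sum((xi-xbar)^2) = 182
b = Sxy / Sxx = -123/182 ≈ -0.675824
a = 10.833333 - (-0.675824) * 12 = 10343/546 ≈ 18.943223

18.9432


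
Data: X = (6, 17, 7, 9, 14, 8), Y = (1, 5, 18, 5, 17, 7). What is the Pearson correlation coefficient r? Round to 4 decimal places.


r = sum((xi-xbar)(yi-ybar)) / sqrt(sum((xi-xbar)^2) * sum((yi-ybar)^2))
n = 6, xbar = 61/6 ≈ 10.166667, ybar = 53/6 ≈ 8.833333
Sxy = sum((xi-xbar)(yi-ybar)) = 103/6 ≈ 17.166667
Sxx = sum((xi-xbar)^2) = 569/6 ≈ 94.833333
Syy = sum((yi-ybar)^2) = 1469/6 ≈ 244.833333
sqrt(Sxx*Syy) ≈ 152.375723
r = Sxy / sqrt(Sxx*Syy) = 17.166667 / 152.375723 ≈ 0.112660

0.1127


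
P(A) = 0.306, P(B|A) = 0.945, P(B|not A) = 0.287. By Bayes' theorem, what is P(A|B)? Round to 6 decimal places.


P(A|B) = P(B|A)*P(A) / P(B), P(B) = P(B|A)*P(A) + P(B|not A)*P(not A)
P(B|A)*P(A) = 0.945 * 0.306 = 0.28917
P(B|not A)*P(not A) = 0.287 * 0.694 = 0.199178
P(B) = 0.28917 + 0.199178 = 0.488348
P(A|B) = 0.28917 / 0.488348 ≈ 0.59213921

0.592139


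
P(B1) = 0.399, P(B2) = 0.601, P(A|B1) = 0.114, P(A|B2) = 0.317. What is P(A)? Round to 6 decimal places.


P(A) = P(A|B1)*P(B1) + P(A|B2)*P(B2)
P(A|B1)*P(B1) = 0.114 * 0.399 = 0.045486
P(A|B2)*P(B2) = 0.317 * 0.601 = 0.190517
P(A) = 0.045486 + 0.190517 = 0.236003

0.236003


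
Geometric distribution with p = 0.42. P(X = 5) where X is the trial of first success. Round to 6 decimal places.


P = (1-p)^(k-1) * p
(1-p)^(k-1) = 0.58^4 ≈ 0.1131650
P = 0.1131650 * 0.42 ≈ 0.04752928

0.047529


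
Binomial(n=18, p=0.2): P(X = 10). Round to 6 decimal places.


P = C(n,k) * p^k * (1-p)^(n-k)
C(18,10) = 43758
p^k = 0.2^10 = 0.0000001024
(1-p)^(n-k) = 0.8^8 ≈ 0.1677722
P = 43758 * 0.0000001024 * 0.1677722 ≈ 0.000752

0.000752


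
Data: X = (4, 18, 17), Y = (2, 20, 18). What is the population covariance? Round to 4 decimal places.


Cov = (1/n)*sum((xi-xbar)(yi-ybar))
n = 3, xbar = 39/3 = 13, ybar = 40/3 ≈ 13.333333
sum((xi-xbar)(yi-ybar)) = 154
Cov = 154 / 3 = 154/3 ≈ 51.333333

51.3333


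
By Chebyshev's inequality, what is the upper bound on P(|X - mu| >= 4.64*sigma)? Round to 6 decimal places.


P <= 1/k^2
k^2 = 4.64^2 = 21.5296
1/k^2 = 1 / 21.5296 ≈ 0.04644768

0.046448


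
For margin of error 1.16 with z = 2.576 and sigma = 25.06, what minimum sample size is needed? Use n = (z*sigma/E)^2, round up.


z*sigma/E = 2.576 * 25.06 / 1.16 = 201733/3625 ≈ 55.650483
(z*sigma/E)^2 ≈ 3096.976231
round up: n = 3097

3097


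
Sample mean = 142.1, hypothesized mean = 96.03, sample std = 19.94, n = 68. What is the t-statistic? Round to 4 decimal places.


t = (xbar - mu0) / (s/sqrt(n))
xbar - mu0 = 142.1 - 96.03 = 46.07
sqrt(68) ≈ 8.24621125
s/sqrt(n) = 19.94 / 8.24621125 ≈ 2.41808018
t = 46.07 / 2.41808018 ≈ 19.052305

19.0523


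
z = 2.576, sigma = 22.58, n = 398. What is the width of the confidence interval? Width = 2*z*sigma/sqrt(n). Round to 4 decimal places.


width = 2*z*sigma/sqrt(n)
2*z*sigma = 2 * 2.576 * 22.58 = 116.33216
sqrt(398) ≈ 19.949937
width = 116.33216 / 19.949937 ≈ 5.831204

5.8312


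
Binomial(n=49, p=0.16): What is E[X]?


E[X] = n*p = 49 * 0.16 = 7.84

7.84


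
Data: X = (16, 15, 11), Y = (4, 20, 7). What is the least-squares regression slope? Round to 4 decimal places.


b = sum((xi-xbar)(yi-ybar)) / sum((xi-xbar)^2)
n = 3, xbar = 42/3 = 14, ybar = 31/3 ≈ 10.333333
Sxy = sum((xi-xbar)(yi-ybar)) = 7
Sxx = sum((xi-xbar)^2) = 14
b = Sxy / Sxx = 0.5

0.5000


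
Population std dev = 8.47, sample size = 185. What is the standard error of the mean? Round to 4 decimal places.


SE = sigma / sqrt(n)
sqrt(185) ≈ 13.601471
SE = 8.47 / 13.601471 ≈ 0.622727

0.6227


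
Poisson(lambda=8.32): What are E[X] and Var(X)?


E[X] = Var(X) = lambda = 8.32

8.32, 8.32


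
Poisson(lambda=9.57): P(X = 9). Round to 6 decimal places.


P = e^(-lam) * lam^k / k!
e^(-9.57) ≈ 0.00006979138
lam^k = 9.57^9 ≈ 673298179.175899
k! = 9! = 362880
P = 0.00006979138 * 673298179.175899 / 362880 ≈ 0.129493

0.129493


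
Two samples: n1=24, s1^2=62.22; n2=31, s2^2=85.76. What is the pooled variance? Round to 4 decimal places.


sp^2 = ((n1-1)*s1^2 + (n2-1)*s2^2)/(n1+n2-2)
(n1-1)*s1^2 = 23 * 62.22 = 1431.06
(n2-1)*s2^2 = 30 * 85.76 = 2572.8
numerator = 1431.06 + 2572.8 = 4003.86
n1+n2-2 = 53
sp^2 = 4003.86 / 53 = 200193/2650 ≈ 75.544528

75.5445


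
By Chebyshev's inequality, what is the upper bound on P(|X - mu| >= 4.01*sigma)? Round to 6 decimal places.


P <= 1/k^2
k^2 = 4.01^2 = 16.0801
1/k^2 = 1 / 16.0801 ≈ 0.06218867

0.062189


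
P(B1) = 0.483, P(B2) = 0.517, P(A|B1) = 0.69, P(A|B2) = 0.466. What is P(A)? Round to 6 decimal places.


P(A) = P(A|B1)*P(B1) + P(A|B2)*P(B2)
P(A|B1)*P(B1) = 0.69 * 0.483 = 0.33327
P(A|B2)*P(B2) = 0.466 * 0.517 = 0.240922
P(A) = 0.33327 + 0.240922 = 0.574192

0.574192


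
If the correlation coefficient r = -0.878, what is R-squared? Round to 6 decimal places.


R^2 = r^2 = (-0.878)^2 = 0.770884

0.770884


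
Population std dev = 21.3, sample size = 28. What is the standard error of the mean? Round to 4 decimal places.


SE = sigma / sqrt(n)
sqrt(28) ≈ 5.291503
SE = 21.3 / 5.291503 ≈ 4.025322

4.0253


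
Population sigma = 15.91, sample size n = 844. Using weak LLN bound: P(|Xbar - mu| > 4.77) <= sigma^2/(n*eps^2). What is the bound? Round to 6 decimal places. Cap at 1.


bound = min(1, sigma^2/(n*eps^2))
sigma^2 = 15.91^2 = 253.1281
n*eps^2 = 844 * 4.77^2 = 844 * 22.7529 = 19203.4476
sigma^2/(n*eps^2) = 253.1281 / 19203.4476 ≈ 0.01318139

0.013181


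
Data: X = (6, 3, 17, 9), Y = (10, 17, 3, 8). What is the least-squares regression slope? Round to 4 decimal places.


b = sum((xi-xbar)(yi-ybar)) / sum((xi-xbar)^2)
n = 4, xbar = 35/4 = 8.75, ybar = 38/4 = 9.5
Sxy = sum((xi-xbar)(yi-ybar)) = -98.5
Sxx = sum((xi-xbar)^2) = 108.75
b = Sxy / Sxx = -394/435 ≈ -0.905747

-0.9057


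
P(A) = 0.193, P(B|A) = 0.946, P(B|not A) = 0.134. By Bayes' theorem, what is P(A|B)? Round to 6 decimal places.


P(A|B) = P(B|A)*P(A) / P(B), P(B) = P(B|A)*P(A) + P(B|not A)*P(not A)
P(B|A)*P(A) = 0.946 * 0.193 = 0.182578
P(B|not A)*P(not A) = 0.134 * 0.807 = 0.108138
P(B) = 0.182578 + 0.108138 = 0.290716
P(A|B) = 0.182578 / 0.290716 ≈ 0.62802873

0.628029


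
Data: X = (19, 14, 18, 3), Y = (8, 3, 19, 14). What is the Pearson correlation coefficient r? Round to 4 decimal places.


r = sum((xi-xbar)(yi-ybar)) / sqrt(sum((xi-xbar)^2) * sum((yi-ybar)^2))
n = 4, xbar = 54/4 = 13.5, ybar = 44/4 = 11
Sxy = sum((xi-xbar)(yi-ybar)) = -16
Sxx = sum((xi-xbar)^2) = 161
Syy = sum((yi-ybar)^2) = 146
sqrt(Sxx*Syy) ≈ 153.316666
r = Sxy / sqrt(Sxx*Syy) = -16 / 153.316666 ≈ -0.104359

-0.1044


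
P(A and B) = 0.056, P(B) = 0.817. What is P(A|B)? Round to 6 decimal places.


P(A|B) = P(A and B) / P(B) = 0.056 / 0.817 = 56/817 ≈ 0.06854345

0.068543


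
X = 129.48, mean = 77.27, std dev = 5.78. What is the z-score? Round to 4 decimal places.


z = (X - mu) / sigma
X - mu = 129.48 - 77.27 = 52.21
z = 52.21 / 5.78 = 5221/578 ≈ 9.032872

9.0329


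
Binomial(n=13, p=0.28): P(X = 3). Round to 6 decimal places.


P = C(n,k) * p^k * (1-p)^(n-k)
C(13,3) = 286
p^k = 0.28^3 = 0.021952
(1-p)^(n-k) = 0.72^10 ≈ 0.03743906
P = 286 * 0.021952 * 0.03743906 ≈ 0.235053

0.235053


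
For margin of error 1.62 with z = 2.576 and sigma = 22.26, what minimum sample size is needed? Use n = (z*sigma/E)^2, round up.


z*sigma/E = 2.576 * 22.26 / 1.62 = 119462/3375 ≈ 35.396148
(z*sigma/E)^2 ≈ 1252.887304
round up: n = 1253

1253


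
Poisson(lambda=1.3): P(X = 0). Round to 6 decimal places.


P = e^(-lam) * lam^k / k!
e^(-1.3) ≈ 0.2725318
lam^k = 1.3^0 = 1
k! = 0! = 1
P = 0.2725318 * 1 / 1 ≈ 0.272532

0.272532


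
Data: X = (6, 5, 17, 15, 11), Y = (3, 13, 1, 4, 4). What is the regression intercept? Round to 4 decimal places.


a = ybar - b*xbar, where b = sum((xi-xbar)(yi-ybar)) / sum((xi-xbar)^2)
n = 5, xbar = 54/5 = 10.8, ybar = 25/5 = 5
Sxy = sum((xi-xbar)(yi-ybar)) = -66
Sxx = sum((xi-xbar)^2) = 112.8
b = Sxy / Sxx = -55/94 ≈ -0.585106
a = 5 - (-0.585106) * 10.8 = 532/47 ≈ 11.319149

11.3191


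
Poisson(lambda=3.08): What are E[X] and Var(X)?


E[X] = Var(X) = lambda = 3.08

3.08, 3.08


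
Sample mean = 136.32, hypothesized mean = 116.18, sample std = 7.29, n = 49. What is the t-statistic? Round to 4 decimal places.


t = (xbar - mu0) / (s/sqrt(n))
xbar - mu0 = 136.32 - 116.18 = 20.14
sqrt(49) = 7
s/sqrt(n) = 7.29 / 7 = 729/700 ≈ 1.04142857
t = 20.14 / 1.04142857 = 14098/729 ≈ 19.338820

19.3388


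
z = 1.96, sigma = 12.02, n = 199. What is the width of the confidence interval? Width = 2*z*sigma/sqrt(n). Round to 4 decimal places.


width = 2*z*sigma/sqrt(n)
2*z*sigma = 2 * 1.96 * 12.02 = 47.1184
sqrt(199) ≈ 14.106736
width = 47.1184 / 14.106736 ≈ 3.340135

3.3401


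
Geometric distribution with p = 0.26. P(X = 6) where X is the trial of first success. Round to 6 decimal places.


P = (1-p)^(k-1) * p
(1-p)^(k-1) = 0.74^5 ≈ 0.2219007
P = 0.2219007 * 0.26 ≈ 0.05769417

0.057694


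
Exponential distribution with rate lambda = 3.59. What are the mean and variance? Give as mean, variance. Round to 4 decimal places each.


mean = 1/lam, var = 1/lam^2
mean = 1 / 3.59 = 100/359 ≈ 0.278552
lam^2 = 3.59^2 = 12.8881
var = 1 / 12.8881 ≈ 0.077591

0.2786, 0.0776


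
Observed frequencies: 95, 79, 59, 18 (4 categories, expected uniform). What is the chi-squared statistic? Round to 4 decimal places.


chi2 = sum((O-E)^2/E), E = total/4
total = 251, E = 251/4 = 62.75
(95 - 62.75)^2 / 62.75 = 1040.0625 / 62.75 = 16641/1004 ≈ 16.574701
(79 - 62.75)^2 / 62.75 = 264.0625 / 62.75 = 4225/1004 ≈ 4.208167
(59 - 62.75)^2 / 62.75 = 14.0625 / 62.75 = 225/1004 ≈ 0.224104
(18 - 62.75)^2 / 62.75 = 2002.5625 / 62.75 = 32041/1004 ≈ 31.913347
chi2 = 13283/251 ≈ 52.920319

52.9203


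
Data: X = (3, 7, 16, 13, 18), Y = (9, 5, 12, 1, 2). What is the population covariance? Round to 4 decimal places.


Cov = (1/n)*sum((xi-xbar)(yi-ybar))
n = 5, xbar = 57/5 = 11.4, ybar = 29/5 = 5.8
sum((xi-xbar)(yi-ybar)) = -27.6
Cov = -27.6 / 5 = -5.52

-5.5200


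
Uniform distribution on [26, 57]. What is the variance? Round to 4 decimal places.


Var = (b-a)^2 / 12
(b-a)^2 = (57 - 26)^2 = 961
Var = 961/12 ≈ 80.083333

80.0833


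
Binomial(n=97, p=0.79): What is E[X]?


E[X] = n*p = 97 * 0.79 = 76.63

76.63


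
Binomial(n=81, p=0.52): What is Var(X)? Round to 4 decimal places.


Var = n*p*(1-p) = 81 * 0.52 * 0.48 = 20.2176

20.2176


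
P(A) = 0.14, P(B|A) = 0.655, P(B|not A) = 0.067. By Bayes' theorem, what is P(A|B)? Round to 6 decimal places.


P(A|B) = P(B|A)*P(A) / P(B), P(B) = P(B|A)*P(A) + P(B|not A)*P(not A)
P(B|A)*P(A) = 0.655 * 0.14 = 0.0917
P(B|not A)*P(not A) = 0.067 * 0.86 = 0.05762
P(B) = 0.0917 + 0.05762 = 0.14932
P(A|B) = 0.0917 / 0.14932 = 4585/7466 ≈ 0.61411733

0.614117


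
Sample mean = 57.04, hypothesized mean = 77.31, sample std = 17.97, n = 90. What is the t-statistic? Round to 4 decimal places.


t = (xbar - mu0) / (s/sqrt(n))
xbar - mu0 = 57.04 - 77.31 = -20.27
sqrt(90) ≈ 9.48683298
s/sqrt(n) = 17.97 / 9.48683298 ≈ 1.89420432
t = -20.27 / 1.89420432 ≈ -10.701063

-10.7011


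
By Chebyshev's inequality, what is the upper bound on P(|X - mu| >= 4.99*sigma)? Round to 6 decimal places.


P <= 1/k^2
k^2 = 4.99^2 = 24.9001
1/k^2 = 1 / 24.9001 ≈ 0.04016048

0.040160


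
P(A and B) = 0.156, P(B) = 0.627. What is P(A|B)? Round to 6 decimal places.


P(A|B) = P(A and B) / P(B) = 0.156 / 0.627 = 52/209 ≈ 0.24880383

0.248804


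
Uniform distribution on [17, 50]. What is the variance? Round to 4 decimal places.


Var = (b-a)^2 / 12
(b-a)^2 = (50 - 17)^2 = 1089
Var = 1089/12 = 90.75

90.7500


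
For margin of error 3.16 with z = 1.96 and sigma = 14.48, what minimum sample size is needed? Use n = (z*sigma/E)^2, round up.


z*sigma/E = 1.96 * 14.48 / 3.16 = 17738/1975 ≈ 8.981266
(z*sigma/E)^2 ≈ 80.663136
round up: n = 81

81


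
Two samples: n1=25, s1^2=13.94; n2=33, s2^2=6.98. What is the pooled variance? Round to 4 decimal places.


sp^2 = ((n1-1)*s1^2 + (n2-1)*s2^2)/(n1+n2-2)
(n1-1)*s1^2 = 24 * 13.94 = 334.56
(n2-1)*s2^2 = 32 * 6.98 = 223.36
numerator = 334.56 + 223.36 = 557.92
n1+n2-2 = 56
sp^2 = 557.92 / 56 = 3487/350 ≈ 9.962857

9.9629


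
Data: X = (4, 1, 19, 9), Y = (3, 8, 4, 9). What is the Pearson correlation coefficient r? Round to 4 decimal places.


r = sum((xi-xbar)(yi-ybar)) / sqrt(sum((xi-xbar)^2) * sum((yi-ybar)^2))
n = 4, xbar = 33/4 = 8.25, ybar = 24/4 = 6
Sxy = sum((xi-xbar)(yi-ybar)) = -21
Sxx = sum((xi-xbar)^2) = 186.75
Syy = sum((yi-ybar)^2) = 26
sqrt(Sxx*Syy) ≈ 69.681418
r = Sxy / sqrt(Sxx*Syy) = -21 / 69.681418 ≈ -0.301372

-0.3014


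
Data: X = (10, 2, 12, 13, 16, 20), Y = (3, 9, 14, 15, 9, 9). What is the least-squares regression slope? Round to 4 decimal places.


b = sum((xi-xbar)(yi-ybar)) / sum((xi-xbar)^2)
n = 6, xbar = 73/6 ≈ 12.166667, ybar = 59/6 ≈ 9.833333
Sxy = sum((xi-xbar)(yi-ybar)) = 103/6 ≈ 17.166667
Sxx = sum((xi-xbar)^2) = 1109/6 ≈ 184.833333
b = Sxy / Sxx = 103/1109 ≈ 0.092876

0.0929


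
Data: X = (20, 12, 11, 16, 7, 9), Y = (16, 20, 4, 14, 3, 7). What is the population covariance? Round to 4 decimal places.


Cov = (1/n)*sum((xi-xbar)(yi-ybar))
n = 6, xbar = 75/6 = 12.5, ybar = 64/6 = 32/3 ≈ 10.666667
sum((xi-xbar)(yi-ybar)) = 112
Cov = 112 / 6 = 56/3 ≈ 18.666667

18.6667


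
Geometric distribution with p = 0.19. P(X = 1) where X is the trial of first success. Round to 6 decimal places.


P = (1-p)^(k-1) * p
(1-p)^(k-1) = 0.81^0 = 1
P = 1 * 0.19 = 0.19

0.190000


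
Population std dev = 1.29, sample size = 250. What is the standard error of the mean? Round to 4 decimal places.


SE = sigma / sqrt(n)
sqrt(250) ≈ 15.811388
SE = 1.29 / 15.811388 ≈ 0.081587

0.0816


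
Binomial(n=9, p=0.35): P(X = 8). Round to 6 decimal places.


P = C(n,k) * p^k * (1-p)^(n-k)
C(9,8) = 9
p^k = 0.35^8 ≈ 0.0002251875
(1-p)^(n-k) = 0.65^1 = 0.65
P = 9 * 0.0002251875 * 0.65 ≈ 0.001317

0.001317


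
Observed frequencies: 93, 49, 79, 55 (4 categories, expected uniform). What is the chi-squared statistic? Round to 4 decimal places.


chi2 = sum((O-E)^2/E), E = total/4
total = 276, E = 276/4 = 69
(93 - 69)^2 / 69 = 576 / 69 = 192/23 ≈ 8.347826
(49 - 69)^2 / 69 = 400 / 69 = 400/69 ≈ 5.797101
(79 - 69)^2 / 69 = 100 / 69 = 100/69 ≈ 1.449275
(55 - 69)^2 / 69 = 196 / 69 = 196/69 ≈ 2.840580
chi2 = 424/23 ≈ 18.434783

18.4348


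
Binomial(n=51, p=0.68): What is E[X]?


E[X] = n*p = 51 * 0.68 = 34.68

34.68


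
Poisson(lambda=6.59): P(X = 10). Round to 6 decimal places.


P = e^(-lam) * lam^k / k!
e^(-6.59) ≈ 0.001374040
lam^k = 6.59^10 ≈ 154473556.628311
k! = 10! = 3628800
P = 0.001374040 * 154473556.628311 / 3628800 ≈ 0.058491

0.058491


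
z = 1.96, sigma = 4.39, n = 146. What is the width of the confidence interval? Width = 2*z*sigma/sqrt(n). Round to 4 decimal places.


width = 2*z*sigma/sqrt(n)
2*z*sigma = 2 * 1.96 * 4.39 = 17.2088
sqrt(146) ≈ 12.083046
width = 17.2088 / 12.083046 ≈ 1.424210

1.4242


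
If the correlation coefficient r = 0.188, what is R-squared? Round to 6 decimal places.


R^2 = r^2 = (0.188)^2 = 0.035344

0.035344


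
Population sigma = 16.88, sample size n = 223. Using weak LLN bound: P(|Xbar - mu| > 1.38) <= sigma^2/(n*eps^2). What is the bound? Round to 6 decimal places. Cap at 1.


bound = min(1, sigma^2/(n*eps^2))
sigma^2 = 16.88^2 = 284.9344
n*eps^2 = 223 * 1.38^2 = 223 * 1.9044 = 424.6812
sigma^2/(n*eps^2) = 284.9344 / 424.6812 ≈ 0.67093716

0.670937


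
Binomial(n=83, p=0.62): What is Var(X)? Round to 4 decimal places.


Var = n*p*(1-p) = 83 * 0.62 * 0.38 = 19.5548

19.5548


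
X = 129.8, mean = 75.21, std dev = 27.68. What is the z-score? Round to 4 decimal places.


z = (X - mu) / sigma
X - mu = 129.8 - 75.21 = 54.59
z = 54.59 / 27.68 = 5459/2768 ≈ 1.972182

1.9722


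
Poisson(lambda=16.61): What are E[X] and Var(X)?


E[X] = Var(X) = lambda = 16.61

16.61, 16.61


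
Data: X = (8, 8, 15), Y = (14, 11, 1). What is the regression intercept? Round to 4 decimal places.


a = ybar - b*xbar, where b = sum((xi-xbar)(yi-ybar)) / sum((xi-xbar)^2)
n = 3, xbar = 31/3 ≈ 10.333333, ybar = 26/3 ≈ 8.666667
Sxy = sum((xi-xbar)(yi-ybar)) = -161/3 ≈ -53.666667
Sxx = sum((xi-xbar)^2) = 98/3 ≈ 32.666667
b = Sxy / Sxx = -23/14 ≈ -1.642857
a = 8.666667 - (-1.642857) * 10.333333 = 359/14 ≈ 25.642857

25.6429


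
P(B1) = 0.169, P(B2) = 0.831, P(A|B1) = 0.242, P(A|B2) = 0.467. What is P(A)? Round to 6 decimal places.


P(A) = P(A|B1)*P(B1) + P(A|B2)*P(B2)
P(A|B1)*P(B1) = 0.242 * 0.169 = 0.040898
P(A|B2)*P(B2) = 0.467 * 0.831 = 0.388077
P(A) = 0.040898 + 0.388077 = 0.428975

0.428975


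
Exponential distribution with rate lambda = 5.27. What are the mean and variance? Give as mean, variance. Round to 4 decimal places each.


mean = 1/lam, var = 1/lam^2
mean = 1 / 5.27 = 100/527 ≈ 0.189753
lam^2 = 5.27^2 = 27.7729
var = 1 / 27.7729 ≈ 0.036006

0.1898, 0.0360


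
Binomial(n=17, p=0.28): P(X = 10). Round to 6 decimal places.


P = C(n,k) * p^k * (1-p)^(n-k)
C(17,10) = 19448
p^k = 0.28^10 ≈ 0.000002961968
(1-p)^(n-k) = 0.72^7 ≈ 0.1003061
P = 19448 * 0.000002961968 * 0.1003061 ≈ 0.005778

0.005778


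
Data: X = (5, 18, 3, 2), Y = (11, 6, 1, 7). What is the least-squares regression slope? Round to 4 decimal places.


b = sum((xi-xbar)(yi-ybar)) / sum((xi-xbar)^2)
n = 4, xbar = 28/4 = 7, ybar = 25/4 = 6.25
Sxy = sum((xi-xbar)(yi-ybar)) = 5
Sxx = sum((xi-xbar)^2) = 166
b = Sxy / Sxx = 5/166 ≈ 0.030120

0.0301


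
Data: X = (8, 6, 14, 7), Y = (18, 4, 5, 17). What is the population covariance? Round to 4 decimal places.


Cov = (1/n)*sum((xi-xbar)(yi-ybar))
n = 4, xbar = 35/4 = 8.75, ybar = 44/4 = 11
sum((xi-xbar)(yi-ybar)) = -28
Cov = -28 / 4 = -7

-7.0000


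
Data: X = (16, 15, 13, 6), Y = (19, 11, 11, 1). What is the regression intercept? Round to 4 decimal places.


a = ybar - b*xbar, where b = sum((xi-xbar)(yi-ybar)) / sum((xi-xbar)^2)
n = 4, xbar = 50/4 = 12.5, ybar = 42/4 = 10.5
Sxy = sum((xi-xbar)(yi-ybar)) = 93
Sxx = sum((xi-xbar)^2) = 61
b = Sxy / Sxx = 93/61 ≈ 1.524590
a = 10.5 - 1.524590 * 12.5 = -522/61 ≈ -8.557377

-8.5574


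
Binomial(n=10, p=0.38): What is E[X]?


E[X] = n*p = 10 * 0.38 = 3.8

3.8


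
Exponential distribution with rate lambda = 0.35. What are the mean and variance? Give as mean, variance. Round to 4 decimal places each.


mean = 1/lam, var = 1/lam^2
mean = 1 / 0.35 = 20/7 ≈ 2.857143
lam^2 = 0.35^2 = 0.1225
var = 1 / 0.1225 = 400/49 ≈ 8.163265

2.8571, 8.1633


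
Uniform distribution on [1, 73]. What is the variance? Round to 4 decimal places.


Var = (b-a)^2 / 12
(b-a)^2 = (73 - 1)^2 = 5184
Var = 5184/12 = 432

432.0000


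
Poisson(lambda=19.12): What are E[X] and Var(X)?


E[X] = Var(X) = lambda = 19.12

19.12, 19.12


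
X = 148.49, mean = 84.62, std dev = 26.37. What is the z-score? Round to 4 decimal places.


z = (X - mu) / sigma
X - mu = 148.49 - 84.62 = 63.87
z = 63.87 / 26.37 = 2129/879 ≈ 2.422071

2.4221


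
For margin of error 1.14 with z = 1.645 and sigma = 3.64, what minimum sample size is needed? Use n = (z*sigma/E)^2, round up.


z*sigma/E = 1.645 * 3.64 / 1.14 = 29939/5700 ≈ 5.252456
(z*sigma/E)^2 ≈ 27.588296
round up: n = 28

28


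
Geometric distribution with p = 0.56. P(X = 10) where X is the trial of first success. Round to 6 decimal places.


P = (1-p)^(k-1) * p
(1-p)^(k-1) = 0.44^9 ≈ 0.0006181218
P = 0.0006181218 * 0.56 ≈ 0.0003461482

0.000346
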